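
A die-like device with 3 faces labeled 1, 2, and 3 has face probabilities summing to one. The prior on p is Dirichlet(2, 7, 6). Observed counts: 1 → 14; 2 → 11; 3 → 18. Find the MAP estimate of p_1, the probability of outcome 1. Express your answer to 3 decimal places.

The posterior is Dirichlet(αᵢ + nᵢ) = Dirichlet(16, 18, 24).
For a Dirichlet(a₁,…,a_K) with all aᵢ > 1, the mode has j-th component (aⱼ − 1)/(Σaᵢ − K).
Here Σaᵢ = 58 and K = 3, so p_1 = (16 − 1)/(58 − 3) = 15/55 ≈ 0.273.

MAP estimate: 0.273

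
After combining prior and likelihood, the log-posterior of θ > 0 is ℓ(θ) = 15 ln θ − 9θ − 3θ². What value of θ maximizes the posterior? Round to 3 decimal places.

θ̂_MAP = 1.000

ℓ'(θ) = 15/θ − 9 − 6θ. Setting this to zero and multiplying by θ: 6θ² + 9θ − 15 = 0.
θ = (−9 + √(9² + 4·6·15)) / (2·6) = (−9 + √441) / 12 = (−9 + 21)/12 = 1.
ℓ''(θ) = −15/θ² − 6 < 0, confirming a maximum.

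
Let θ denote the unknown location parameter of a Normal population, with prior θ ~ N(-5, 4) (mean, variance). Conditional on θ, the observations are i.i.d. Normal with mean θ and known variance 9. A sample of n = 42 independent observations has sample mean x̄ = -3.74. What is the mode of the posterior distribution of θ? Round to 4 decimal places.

n = 42, x̄ = -3.74.
For a Normal prior and Normal likelihood with known variance, the posterior is Normal; its mode equals its mean, the precision-weighted average.
Prior precision 1/σ₀² = 1/4 = 0.25; data precision n/σ² = 42/9 = 14/3.
θ̂ = (0.25·(-5) + (14/3)·(-3.74)) / (0.25 + 14/3) = (-5611/300)/(59/12) = -5611/1475 ≈ -3.8041.

θ̂_MAP = -3.8041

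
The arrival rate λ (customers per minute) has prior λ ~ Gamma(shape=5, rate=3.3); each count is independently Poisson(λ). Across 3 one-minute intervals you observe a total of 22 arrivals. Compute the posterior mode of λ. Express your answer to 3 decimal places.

Σxᵢ = 22, n = 3.
Posterior ∝ λ^4e^(−3.3λ) · λ^22e^(−3λ) = λ^26e^(−6.3λ), i.e. Gamma(shape=27, rate=6.3).
The mode of a Gamma(a, b) with a ≥ 1 (shape–rate) is (a−1)/b = 26/6.3 ≈ 4.127.

λ̂_MAP = 4.127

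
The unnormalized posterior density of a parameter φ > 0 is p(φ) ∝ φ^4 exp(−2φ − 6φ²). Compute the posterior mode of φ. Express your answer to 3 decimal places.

φ̂_MAP = 0.500

ℓ'(φ) = 4/φ − 2 − 12φ. Setting this to zero and multiplying by φ: 12φ² + 2φ − 4 = 0.
φ = (−2 + √(2² + 4·12·4)) / (2·12) = (−2 + √196) / 24 = (−2 + 14)/24 = 1/2.
ℓ''(φ) = −4/φ² − 12 < 0, confirming a maximum.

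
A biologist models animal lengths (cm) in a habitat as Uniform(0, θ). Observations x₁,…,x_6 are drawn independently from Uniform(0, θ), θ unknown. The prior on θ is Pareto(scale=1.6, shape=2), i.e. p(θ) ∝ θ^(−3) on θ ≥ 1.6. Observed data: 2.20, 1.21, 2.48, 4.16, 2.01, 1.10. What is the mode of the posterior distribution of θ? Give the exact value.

θ̂_MAP = 4.16

The Uniform(0, θ) likelihood is θ^(−n) for θ ≥ max(xᵢ), zero otherwise. Here max(xᵢ) = 4.16.
Posterior ∝ θ^(−3) · θ^(−6) = θ^(−9) on θ ≥ max(1.6, 4.16) = 4.16.
This density is strictly decreasing in θ, so the posterior mode lies at the lower boundary of the support.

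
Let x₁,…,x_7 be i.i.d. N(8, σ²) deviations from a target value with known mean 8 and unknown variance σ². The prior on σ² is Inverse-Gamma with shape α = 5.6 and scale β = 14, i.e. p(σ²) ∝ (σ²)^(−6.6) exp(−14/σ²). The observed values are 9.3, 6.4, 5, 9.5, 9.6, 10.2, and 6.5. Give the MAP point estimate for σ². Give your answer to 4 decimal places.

Sum of squared deviations about the known mean: SS = (9.3−8)² + (6.4−8)² + (5−8)² + (9.5−8)² + (9.6−8)² + (10.2−8)² + (6.5−8)² = 25.15.
The Normal likelihood contributes (σ²)^(−n/2) exp(−SS/(2σ²)), so the posterior is Inverse-Gamma(α + n/2, β + SS/2) = Inverse-Gamma(9.1, 26.575).
The mode of Inverse-Gamma(a, b) is b/(a+1) = 26.575/10.1 ≈ 2.6312.

σ̂²_MAP = 2.6312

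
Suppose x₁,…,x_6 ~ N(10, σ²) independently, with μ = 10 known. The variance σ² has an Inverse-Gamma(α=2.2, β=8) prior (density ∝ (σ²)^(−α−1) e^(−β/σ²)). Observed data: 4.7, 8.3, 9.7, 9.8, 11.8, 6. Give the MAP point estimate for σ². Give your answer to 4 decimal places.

Sum of squared deviations about the known mean: SS = (4.7−10)² + (8.3−10)² + (9.7−10)² + (9.8−10)² + (11.8−10)² + (6−10)² = 50.35.
The Normal likelihood contributes (σ²)^(−n/2) exp(−SS/(2σ²)), so the posterior is Inverse-Gamma(α + n/2, β + SS/2) = Inverse-Gamma(5.2, 33.175).
The mode of Inverse-Gamma(a, b) is b/(a+1) = 33.175/6.2 ≈ 5.3508.

σ̂²_MAP = 5.3508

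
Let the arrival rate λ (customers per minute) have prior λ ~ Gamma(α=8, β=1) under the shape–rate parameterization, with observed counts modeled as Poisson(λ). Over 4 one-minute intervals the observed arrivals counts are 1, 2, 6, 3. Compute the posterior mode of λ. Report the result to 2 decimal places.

λ̂_MAP = 3.80

Σxᵢ = 1+2+6+3 = 12, with n = 4.
Posterior ∝ λ^7e^(−1λ) · λ^12e^(−4λ) = λ^19e^(−5λ), i.e. Gamma(shape=20, rate=5).
The mode of a Gamma(a, b) with a ≥ 1 (shape–rate) is (a−1)/b = 19/5 ≈ 3.80.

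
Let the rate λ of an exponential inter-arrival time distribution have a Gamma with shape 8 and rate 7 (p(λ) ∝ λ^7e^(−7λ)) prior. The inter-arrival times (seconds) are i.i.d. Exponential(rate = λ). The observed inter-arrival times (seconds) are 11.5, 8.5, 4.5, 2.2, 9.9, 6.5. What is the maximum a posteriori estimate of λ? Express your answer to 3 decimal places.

The Exponential(rate=λ) likelihood is ∝ λ^n e^(−λΣtᵢ). Here n = 6 and Σtᵢ = 11.5 + 8.5 + 4.5 + 2.2 + 9.9 + 6.5 = 43.1.
Posterior ∝ λ^7e^(−7λ) · λ^6e^(−43.1λ) = λ^13e^(−50.1λ), i.e. Gamma(14, 50.1).
Mode = (a−1)/b = 13/50.1 ≈ 0.259.

λ̂_MAP = 0.259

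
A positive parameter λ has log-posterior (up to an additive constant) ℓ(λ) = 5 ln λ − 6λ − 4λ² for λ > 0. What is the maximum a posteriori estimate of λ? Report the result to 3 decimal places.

ℓ'(λ) = 5/λ − 6 − 8λ. Setting this to zero and multiplying by λ: 8λ² + 6λ − 5 = 0.
λ = (−6 + √(6² + 4·8·5)) / (2·8) = (−6 + √196) / 16 = (−6 + 14)/16 = 1/2.
ℓ''(λ) = −5/λ² − 8 < 0, confirming a maximum.

λ̂_MAP = 0.500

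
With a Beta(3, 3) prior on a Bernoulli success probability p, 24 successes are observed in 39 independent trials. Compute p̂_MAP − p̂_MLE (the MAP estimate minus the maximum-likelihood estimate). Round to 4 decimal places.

Posterior is Beta(27, 18); MAP = (27−1)/(45−2) = 26/43 ≈ 0.60465.
MLE ignores the prior: p̂_MLE = k/n = 24/39 ≈ 0.61538.
Difference = 26/43 − 24/39 = -6/559 ≈ -0.0107.

MAP − MLE = -0.0107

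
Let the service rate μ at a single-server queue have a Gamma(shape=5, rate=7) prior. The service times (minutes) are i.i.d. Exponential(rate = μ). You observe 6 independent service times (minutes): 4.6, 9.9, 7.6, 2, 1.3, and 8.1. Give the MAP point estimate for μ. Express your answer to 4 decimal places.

μ̂_MAP = 0.2469

The Exponential(rate=μ) likelihood is ∝ μ^n e^(−μΣtᵢ). Here n = 6 and Σtᵢ = 4.6 + 9.9 + 7.6 + 2 + 1.3 + 8.1 = 33.5.
Posterior ∝ μ^4e^(−7μ) · μ^6e^(−33.5μ) = μ^10e^(−40.5μ), i.e. Gamma(11, 40.5).
Mode = (a−1)/b = 10/40.5 ≈ 0.2469.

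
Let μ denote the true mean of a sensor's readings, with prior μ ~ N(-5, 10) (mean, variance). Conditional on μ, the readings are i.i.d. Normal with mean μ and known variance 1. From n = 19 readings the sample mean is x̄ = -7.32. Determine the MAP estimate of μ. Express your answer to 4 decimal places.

n = 19, x̄ = -7.32.
For a Normal prior and Normal likelihood with known variance, the posterior is Normal; its mode equals its mean, the precision-weighted average.
Prior precision 1/σ₀² = 1/10 = 0.1; data precision n/σ² = 19/1 = 19.
μ̂ = (0.1·(-5) + 19·(-7.32)) / (0.1 + 19) = (-139.58)/19.1 = -6979/955 ≈ -7.3079.

μ̂_MAP = -7.3079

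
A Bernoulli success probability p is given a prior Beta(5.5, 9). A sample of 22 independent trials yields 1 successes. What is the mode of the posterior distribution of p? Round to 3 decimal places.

p̂_MAP = 0.159

Prior: Beta(5.5, 9).
Data: 1 success in 22 trials. The binomial likelihood contributes p(1−p)^21, so the posterior is Beta(5.5+1, 9+21) = Beta(6.5, 30).
For Beta(a, b) with a, b > 1 the mode is (a−1)/(a+b−2) = 5.5/34.5 ≈ 0.159.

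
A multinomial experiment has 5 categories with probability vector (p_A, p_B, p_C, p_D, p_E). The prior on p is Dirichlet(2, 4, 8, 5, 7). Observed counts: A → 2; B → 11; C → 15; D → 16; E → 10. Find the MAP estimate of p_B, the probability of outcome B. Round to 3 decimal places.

MAP estimate of p_B = 0.187

The posterior is Dirichlet(αᵢ + nᵢ) = Dirichlet(4, 15, 23, 21, 17).
For a Dirichlet(a₁,…,a_K) with all aᵢ > 1, the mode has j-th component (aⱼ − 1)/(Σaᵢ − K).
Here Σaᵢ = 80 and K = 5, so p_B = (15 − 1)/(80 − 5) = 14/75 ≈ 0.187.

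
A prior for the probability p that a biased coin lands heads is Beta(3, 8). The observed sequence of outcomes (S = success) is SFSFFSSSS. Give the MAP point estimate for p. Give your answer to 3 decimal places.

p̂_MAP = 0.444

Prior: Beta(3, 8).
Data: 6 successes in 9 trials (from the sequence). The binomial likelihood contributes p^6(1−p)^3, so the posterior is Beta(3+6, 8+3) = Beta(9, 11).
For Beta(a, b) with a, b > 1 the mode is (a−1)/(a+b−2) = 8/18 ≈ 0.444.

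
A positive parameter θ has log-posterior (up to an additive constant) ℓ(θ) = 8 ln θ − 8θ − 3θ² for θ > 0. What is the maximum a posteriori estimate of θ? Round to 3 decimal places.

θ̂_MAP = 0.667

ℓ'(θ) = 8/θ − 8 − 6θ. Setting this to zero and multiplying by θ: 6θ² + 8θ − 8 = 0.
θ = (−8 + √(8² + 4·6·8)) / (2·6) = (−8 + √256) / 12 = (−8 + 16)/12 = 2/3.
ℓ''(θ) = −8/θ² − 6 < 0, confirming a maximum.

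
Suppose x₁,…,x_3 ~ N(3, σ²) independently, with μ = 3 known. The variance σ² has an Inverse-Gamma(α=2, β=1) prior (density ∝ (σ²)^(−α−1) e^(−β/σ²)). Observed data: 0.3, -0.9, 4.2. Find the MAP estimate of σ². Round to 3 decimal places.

Sum of squared deviations about the known mean: SS = (0.3−3)² + (-0.9−3)² + (4.2−3)² = 23.94.
The Normal likelihood contributes (σ²)^(−n/2) exp(−SS/(2σ²)), so the posterior is Inverse-Gamma(α + n/2, β + SS/2) = Inverse-Gamma(3.5, 12.97).
The mode of Inverse-Gamma(a, b) is b/(a+1) = 12.97/4.5 ≈ 2.882.

σ̂²_MAP = 2.882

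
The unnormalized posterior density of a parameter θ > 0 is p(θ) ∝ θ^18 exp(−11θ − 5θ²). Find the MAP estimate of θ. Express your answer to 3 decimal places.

θ̂_MAP = 0.900

ℓ'(θ) = 18/θ − 11 − 10θ. Setting this to zero and multiplying by θ: 10θ² + 11θ − 18 = 0.
θ = (−11 + √(11² + 4·10·18)) / (2·10) = (−11 + √841) / 20 = (−11 + 29)/20 = 9/10.
ℓ''(θ) = −18/θ² − 10 < 0, confirming a maximum.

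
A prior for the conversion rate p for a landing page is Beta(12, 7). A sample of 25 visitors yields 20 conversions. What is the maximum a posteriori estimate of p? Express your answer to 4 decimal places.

p̂_MAP = 0.7381

Prior: Beta(12, 7).
Data: 20 successes in 25 trials. The binomial likelihood contributes p^20(1−p)^5, so the posterior is Beta(12+20, 7+5) = Beta(32, 12).
For Beta(a, b) with a, b > 1 the mode is (a−1)/(a+b−2) = 31/42 ≈ 0.7381.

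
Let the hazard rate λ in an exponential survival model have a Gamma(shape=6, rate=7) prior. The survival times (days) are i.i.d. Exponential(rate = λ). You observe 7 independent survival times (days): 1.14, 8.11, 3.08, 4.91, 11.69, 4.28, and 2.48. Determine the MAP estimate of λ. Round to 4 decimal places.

The Exponential(rate=λ) likelihood is ∝ λ^n e^(−λΣtᵢ). Here n = 7 and Σtᵢ = 1.14 + 8.11 + 3.08 + 4.91 + 11.69 + 4.28 + 2.48 = 35.69.
Posterior ∝ λ^5e^(−7λ) · λ^7e^(−35.69λ) = λ^12e^(−42.69λ), i.e. Gamma(13, 42.69).
Mode = (a−1)/b = 12/42.69 ≈ 0.2811.

λ̂_MAP = 0.2811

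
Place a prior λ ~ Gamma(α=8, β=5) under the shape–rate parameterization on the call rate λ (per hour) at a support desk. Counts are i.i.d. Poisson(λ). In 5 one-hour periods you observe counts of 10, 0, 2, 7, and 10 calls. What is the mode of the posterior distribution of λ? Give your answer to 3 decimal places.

Σxᵢ = 10+0+2+7+10 = 29, with n = 5.
Posterior ∝ λ^7e^(−5λ) · λ^29e^(−5λ) = λ^36e^(−10λ), i.e. Gamma(shape=37, rate=10).
The mode of a Gamma(a, b) with a ≥ 1 (shape–rate) is (a−1)/b = 36/10 ≈ 3.600.

λ̂_MAP = 3.600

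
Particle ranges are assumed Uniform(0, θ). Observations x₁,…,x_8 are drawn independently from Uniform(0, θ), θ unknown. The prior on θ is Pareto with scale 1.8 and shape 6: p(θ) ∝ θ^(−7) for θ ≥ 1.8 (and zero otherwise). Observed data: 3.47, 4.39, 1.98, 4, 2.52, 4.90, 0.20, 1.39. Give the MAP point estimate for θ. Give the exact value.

θ̂_MAP = 4.90

The Uniform(0, θ) likelihood is θ^(−n) for θ ≥ max(xᵢ), zero otherwise. Here max(xᵢ) = 4.90.
Posterior ∝ θ^(−7) · θ^(−8) = θ^(−15) on θ ≥ max(1.8, 4.90) = 4.90.
This density is strictly decreasing in θ, so the posterior mode lies at the lower boundary of the support.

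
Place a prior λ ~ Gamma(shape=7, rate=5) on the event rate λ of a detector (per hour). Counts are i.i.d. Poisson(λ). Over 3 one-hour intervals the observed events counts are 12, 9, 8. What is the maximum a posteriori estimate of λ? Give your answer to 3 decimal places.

Σxᵢ = 12+9+8 = 29, with n = 3.
Posterior ∝ λ^6e^(−5λ) · λ^29e^(−3λ) = λ^35e^(−8λ), i.e. Gamma(shape=36, rate=8).
The mode of a Gamma(a, b) with a ≥ 1 (shape–rate) is (a−1)/b = 35/8 ≈ 4.375.

λ̂_MAP = 4.375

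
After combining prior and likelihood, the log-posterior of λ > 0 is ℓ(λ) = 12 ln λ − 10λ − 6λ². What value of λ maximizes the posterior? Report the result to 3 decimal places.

λ̂_MAP = 0.667

ℓ'(λ) = 12/λ − 10 − 12λ. Setting this to zero and multiplying by λ: 12λ² + 10λ − 12 = 0.
λ = (−10 + √(10² + 4·12·12)) / (2·12) = (−10 + √676) / 24 = (−10 + 26)/24 = 2/3.
ℓ''(λ) = −12/λ² − 12 < 0, confirming a maximum.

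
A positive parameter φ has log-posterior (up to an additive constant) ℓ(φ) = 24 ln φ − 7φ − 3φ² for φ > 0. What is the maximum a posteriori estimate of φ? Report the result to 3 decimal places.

ℓ'(φ) = 24/φ − 7 − 6φ. Setting this to zero and multiplying by φ: 6φ² + 7φ − 24 = 0.
φ = (−7 + √(7² + 4·6·24)) / (2·6) = (−7 + √625) / 12 = (−7 + 25)/12 = 3/2.
ℓ''(φ) = −24/φ² − 6 < 0, confirming a maximum.

φ̂_MAP = 1.500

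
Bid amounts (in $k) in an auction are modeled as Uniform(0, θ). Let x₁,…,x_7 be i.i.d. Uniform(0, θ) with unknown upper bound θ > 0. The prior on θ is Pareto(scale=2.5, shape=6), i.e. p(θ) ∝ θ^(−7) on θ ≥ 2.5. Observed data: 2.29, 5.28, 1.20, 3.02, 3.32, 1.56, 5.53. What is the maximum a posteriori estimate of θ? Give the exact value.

θ̂_MAP = 5.53

The Uniform(0, θ) likelihood is θ^(−n) for θ ≥ max(xᵢ), zero otherwise. Here max(xᵢ) = 5.53.
Posterior ∝ θ^(−7) · θ^(−7) = θ^(−14) on θ ≥ max(2.5, 5.53) = 5.53.
This density is strictly decreasing in θ, so the posterior mode lies at the lower boundary of the support.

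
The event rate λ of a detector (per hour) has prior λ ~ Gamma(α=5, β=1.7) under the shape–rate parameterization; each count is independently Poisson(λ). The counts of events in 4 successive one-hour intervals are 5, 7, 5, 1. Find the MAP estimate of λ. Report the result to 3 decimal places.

Σxᵢ = 5+7+5+1 = 18, with n = 4.
Posterior ∝ λ^4e^(−1.7λ) · λ^18e^(−4λ) = λ^22e^(−5.7λ), i.e. Gamma(shape=23, rate=5.7).
The mode of a Gamma(a, b) with a ≥ 1 (shape–rate) is (a−1)/b = 22/5.7 ≈ 3.860.

λ̂_MAP = 3.860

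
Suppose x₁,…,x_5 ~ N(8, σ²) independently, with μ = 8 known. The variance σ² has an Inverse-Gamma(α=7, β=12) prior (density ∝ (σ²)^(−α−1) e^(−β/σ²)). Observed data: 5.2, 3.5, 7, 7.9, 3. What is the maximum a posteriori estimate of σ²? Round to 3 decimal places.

σ̂²_MAP = 3.719

Sum of squared deviations about the known mean: SS = (5.2−8)² + (3.5−8)² + (7−8)² + (7.9−8)² + (3−8)² = 54.1.
The Normal likelihood contributes (σ²)^(−n/2) exp(−SS/(2σ²)), so the posterior is Inverse-Gamma(α + n/2, β + SS/2) = Inverse-Gamma(9.5, 39.05).
The mode of Inverse-Gamma(a, b) is b/(a+1) = 39.05/10.5 ≈ 3.719.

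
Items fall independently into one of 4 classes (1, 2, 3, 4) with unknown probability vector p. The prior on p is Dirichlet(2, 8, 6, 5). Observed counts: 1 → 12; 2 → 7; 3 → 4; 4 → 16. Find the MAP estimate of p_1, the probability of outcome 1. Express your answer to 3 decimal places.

MAP estimate: 0.232

The posterior is Dirichlet(αᵢ + nᵢ) = Dirichlet(14, 15, 10, 21).
For a Dirichlet(a₁,…,a_K) with all aᵢ > 1, the mode has j-th component (aⱼ − 1)/(Σaᵢ − K).
Here Σaᵢ = 60 and K = 4, so p_1 = (14 − 1)/(60 − 4) = 13/56 ≈ 0.232.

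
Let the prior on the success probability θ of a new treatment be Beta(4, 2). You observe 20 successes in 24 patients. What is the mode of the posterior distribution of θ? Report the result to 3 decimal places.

Prior: Beta(4, 2).
Data: 20 successes in 24 trials. The binomial likelihood contributes θ^20(1−θ)^4, so the posterior is Beta(4+20, 2+4) = Beta(24, 6).
For Beta(a, b) with a, b > 1 the mode is (a−1)/(a+b−2) = 23/28 ≈ 0.821.

θ̂_MAP = 0.821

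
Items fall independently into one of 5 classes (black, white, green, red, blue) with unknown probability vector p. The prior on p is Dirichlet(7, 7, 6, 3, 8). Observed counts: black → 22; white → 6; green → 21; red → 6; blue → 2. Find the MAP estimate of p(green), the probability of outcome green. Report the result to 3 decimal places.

MAP estimate of p(green) = 0.313

The posterior is Dirichlet(αᵢ + nᵢ) = Dirichlet(29, 13, 27, 9, 10).
For a Dirichlet(a₁,…,a_K) with all aᵢ > 1, the mode has j-th component (aⱼ − 1)/(Σaᵢ − K).
Here Σaᵢ = 88 and K = 5, so p(green) = (27 − 1)/(88 − 5) = 26/83 ≈ 0.313.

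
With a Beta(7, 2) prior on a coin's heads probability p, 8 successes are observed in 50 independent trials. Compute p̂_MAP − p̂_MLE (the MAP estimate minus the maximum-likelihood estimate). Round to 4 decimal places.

Posterior is Beta(15, 44); MAP = (15−1)/(59−2) = 14/57 ≈ 0.24561.
MLE ignores the prior: p̂_MLE = k/n = 8/50 ≈ 0.16000.
Difference = 14/57 − 8/50 = 122/1425 ≈ 0.0856.

MAP − MLE = 0.0856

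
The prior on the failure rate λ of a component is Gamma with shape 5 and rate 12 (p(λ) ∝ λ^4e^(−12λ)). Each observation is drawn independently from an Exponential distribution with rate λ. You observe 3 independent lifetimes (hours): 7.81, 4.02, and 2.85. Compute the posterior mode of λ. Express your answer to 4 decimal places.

The Exponential(rate=λ) likelihood is ∝ λ^n e^(−λΣtᵢ). Here n = 3 and Σtᵢ = 7.81 + 4.02 + 2.85 = 14.68.
Posterior ∝ λ^4e^(−12λ) · λ^3e^(−14.68λ) = λ^7e^(−26.68λ), i.e. Gamma(8, 26.68).
Mode = (a−1)/b = 7/26.68 ≈ 0.2624.

λ̂_MAP = 0.2624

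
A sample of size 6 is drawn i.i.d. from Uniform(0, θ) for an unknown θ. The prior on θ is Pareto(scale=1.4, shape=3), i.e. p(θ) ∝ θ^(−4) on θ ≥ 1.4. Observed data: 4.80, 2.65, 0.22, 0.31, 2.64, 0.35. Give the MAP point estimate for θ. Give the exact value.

θ̂_MAP = 4.80

The Uniform(0, θ) likelihood is θ^(−n) for θ ≥ max(xᵢ), zero otherwise. Here max(xᵢ) = 4.80.
Posterior ∝ θ^(−4) · θ^(−6) = θ^(−10) on θ ≥ max(1.4, 4.80) = 4.80.
This density is strictly decreasing in θ, so the posterior mode lies at the lower boundary of the support.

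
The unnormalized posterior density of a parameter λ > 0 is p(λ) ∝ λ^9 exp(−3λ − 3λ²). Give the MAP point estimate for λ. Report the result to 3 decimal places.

ℓ'(λ) = 9/λ − 3 − 6λ. Setting this to zero and multiplying by λ: 6λ² + 3λ − 9 = 0.
λ = (−3 + √(3² + 4·6·9)) / (2·6) = (−3 + √225) / 12 = (−3 + 15)/12 = 1.
ℓ''(λ) = −9/λ² − 6 < 0, confirming a maximum.

λ̂_MAP = 1.000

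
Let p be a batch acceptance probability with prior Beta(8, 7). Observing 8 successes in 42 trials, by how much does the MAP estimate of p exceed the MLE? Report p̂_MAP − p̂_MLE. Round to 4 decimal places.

MAP − MLE = 0.0823

Posterior is Beta(16, 41); MAP = (16−1)/(57−2) = 15/55 ≈ 0.27273.
MLE ignores the prior: p̂_MLE = k/n = 8/42 ≈ 0.19048.
Difference = 15/55 − 8/42 = 19/231 ≈ 0.0823.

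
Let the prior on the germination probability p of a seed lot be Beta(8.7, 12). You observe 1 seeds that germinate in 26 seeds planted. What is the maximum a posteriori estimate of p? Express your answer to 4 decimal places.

p̂_MAP = 0.1946

Prior: Beta(8.7, 12).
Data: 1 success in 26 trials. The binomial likelihood contributes p(1−p)^25, so the posterior is Beta(8.7+1, 12+25) = Beta(9.7, 37).
For Beta(a, b) with a, b > 1 the mode is (a−1)/(a+b−2) = 8.7/44.7 ≈ 0.1946.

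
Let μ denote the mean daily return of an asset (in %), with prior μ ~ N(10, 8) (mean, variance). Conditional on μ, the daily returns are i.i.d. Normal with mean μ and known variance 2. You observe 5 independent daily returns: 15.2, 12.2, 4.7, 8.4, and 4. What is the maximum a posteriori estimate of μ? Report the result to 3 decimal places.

n = 5; x̄ = (15.2 + 12.2 + 4.7 + 8.4 + 4)/5 = 44.5/5 = 8.9.
For a Normal prior and Normal likelihood with known variance, the posterior is Normal; its mode equals its mean, the precision-weighted average.
Prior precision 1/σ₀² = 1/8 = 0.125; data precision n/σ² = 5/2 = 2.5.
μ̂ = (0.125·10 + 2.5·8.9) / (0.125 + 2.5) = 23.5/2.625 = 188/21 ≈ 8.952.

μ̂_MAP = 8.952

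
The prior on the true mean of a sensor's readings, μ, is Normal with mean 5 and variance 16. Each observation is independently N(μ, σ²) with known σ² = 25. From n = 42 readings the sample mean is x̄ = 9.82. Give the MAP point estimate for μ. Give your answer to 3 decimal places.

μ̂_MAP = 9.647

n = 42, x̄ = 9.82.
For a Normal prior and Normal likelihood with known variance, the posterior is Normal; its mode equals its mean, the precision-weighted average.
Prior precision 1/σ₀² = 1/16 = 0.0625; data precision n/σ² = 42/25 = 1.68.
μ̂ = (0.0625·5 + 1.68·9.82) / (0.0625 + 1.68) = 16.8101/1.7425 = 168101/17425 ≈ 9.647.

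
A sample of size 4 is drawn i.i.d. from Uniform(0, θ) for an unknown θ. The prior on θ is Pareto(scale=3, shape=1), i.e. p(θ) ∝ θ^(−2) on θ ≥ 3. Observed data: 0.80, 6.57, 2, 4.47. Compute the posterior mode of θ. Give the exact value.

θ̂_MAP = 6.57

The Uniform(0, θ) likelihood is θ^(−n) for θ ≥ max(xᵢ), zero otherwise. Here max(xᵢ) = 6.57.
Posterior ∝ θ^(−2) · θ^(−4) = θ^(−6) on θ ≥ max(3, 6.57) = 6.57.
This density is strictly decreasing in θ, so the posterior mode lies at the lower boundary of the support.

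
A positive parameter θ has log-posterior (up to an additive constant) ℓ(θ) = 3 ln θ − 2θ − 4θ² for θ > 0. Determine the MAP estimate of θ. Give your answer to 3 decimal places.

ℓ'(θ) = 3/θ − 2 − 8θ. Setting this to zero and multiplying by θ: 8θ² + 2θ − 3 = 0.
θ = (−2 + √(2² + 4·8·3)) / (2·8) = (−2 + √100) / 16 = (−2 + 10)/16 = 1/2.
ℓ''(θ) = −3/θ² − 8 < 0, confirming a maximum.

θ̂_MAP = 0.500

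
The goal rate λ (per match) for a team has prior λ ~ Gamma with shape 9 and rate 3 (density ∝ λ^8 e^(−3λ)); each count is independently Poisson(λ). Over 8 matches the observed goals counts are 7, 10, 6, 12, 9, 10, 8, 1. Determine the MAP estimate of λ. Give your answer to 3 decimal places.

Σxᵢ = 7+10+6+12+9+10+8+1 = 63, with n = 8.
Posterior ∝ λ^8e^(−3λ) · λ^63e^(−8λ) = λ^71e^(−11λ), i.e. Gamma(shape=72, rate=11).
The mode of a Gamma(a, b) with a ≥ 1 (shape–rate) is (a−1)/b = 71/11 ≈ 6.455.

λ̂_MAP = 6.455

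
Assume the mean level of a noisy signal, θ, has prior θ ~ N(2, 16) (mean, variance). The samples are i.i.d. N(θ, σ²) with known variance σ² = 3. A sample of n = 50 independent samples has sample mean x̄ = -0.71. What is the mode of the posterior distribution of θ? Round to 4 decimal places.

n = 50, x̄ = -0.71.
For a Normal prior and Normal likelihood with known variance, the posterior is Normal; its mode equals its mean, the precision-weighted average.
Prior precision 1/σ₀² = 1/16 = 0.0625; data precision n/σ² = 50/3.
θ̂ = (0.0625·2 + (50/3)·(-0.71)) / (0.0625 + 50/3) = (-281/24)/(803/48) = -562/803 ≈ -0.6999.

θ̂_MAP = -0.6999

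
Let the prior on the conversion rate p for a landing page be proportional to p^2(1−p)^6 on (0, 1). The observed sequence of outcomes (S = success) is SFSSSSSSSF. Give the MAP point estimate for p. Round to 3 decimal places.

The prior density ∝ p^2(1−p)^6 is the kernel of Beta(3, 7).
Data: 8 successes in 10 trials (from the sequence). The binomial likelihood contributes p^8(1−p)^2, so the posterior is Beta(3+8, 7+2) = Beta(11, 9).
For Beta(a, b) with a, b > 1 the mode is (a−1)/(a+b−2) = 10/18 ≈ 0.556.

p̂_MAP = 0.556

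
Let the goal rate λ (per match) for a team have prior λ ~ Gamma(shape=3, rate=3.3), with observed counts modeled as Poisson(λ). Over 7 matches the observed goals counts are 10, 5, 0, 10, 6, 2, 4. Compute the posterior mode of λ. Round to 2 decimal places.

Σxᵢ = 10+5+0+10+6+2+4 = 37, with n = 7.
Posterior ∝ λ^2e^(−3.3λ) · λ^37e^(−7λ) = λ^39e^(−10.3λ), i.e. Gamma(shape=40, rate=10.3).
The mode of a Gamma(a, b) with a ≥ 1 (shape–rate) is (a−1)/b = 39/10.3 ≈ 3.79.

λ̂_MAP = 3.79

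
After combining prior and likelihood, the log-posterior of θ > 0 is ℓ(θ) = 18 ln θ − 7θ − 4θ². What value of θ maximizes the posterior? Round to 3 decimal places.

θ̂_MAP = 1.125

ℓ'(θ) = 18/θ − 7 − 8θ. Setting this to zero and multiplying by θ: 8θ² + 7θ − 18 = 0.
θ = (−7 + √(7² + 4·8·18)) / (2·8) = (−7 + √625) / 16 = (−7 + 25)/16 = 9/8.
ℓ''(θ) = −18/θ² − 8 < 0, confirming a maximum.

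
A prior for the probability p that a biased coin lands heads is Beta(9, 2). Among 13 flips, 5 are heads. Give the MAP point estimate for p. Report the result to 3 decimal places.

Prior: Beta(9, 2).
Data: 5 successes in 13 trials. The binomial likelihood contributes p^5(1−p)^8, so the posterior is Beta(9+5, 2+8) = Beta(14, 10).
For Beta(a, b) with a, b > 1 the mode is (a−1)/(a+b−2) = 13/22 ≈ 0.591.

p̂_MAP = 0.591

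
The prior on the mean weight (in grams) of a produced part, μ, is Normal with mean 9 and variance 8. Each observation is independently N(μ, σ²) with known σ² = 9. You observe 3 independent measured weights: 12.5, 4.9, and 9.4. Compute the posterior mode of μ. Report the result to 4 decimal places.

μ̂_MAP = 8.9515

n = 3; x̄ = (12.5 + 4.9 + 9.4)/3 = 26.8/3 = 134/15 ≈ 8.9333.
For a Normal prior and Normal likelihood with known variance, the posterior is Normal; its mode equals its mean, the precision-weighted average.
Prior precision 1/σ₀² = 1/8 = 0.125; data precision n/σ² = 3/9 = 1/3.
μ̂ = (0.125·9 + (1/3)·(134/15)) / (0.125 + 1/3) = (1477/360)/(11/24) = 1477/165 ≈ 8.9515.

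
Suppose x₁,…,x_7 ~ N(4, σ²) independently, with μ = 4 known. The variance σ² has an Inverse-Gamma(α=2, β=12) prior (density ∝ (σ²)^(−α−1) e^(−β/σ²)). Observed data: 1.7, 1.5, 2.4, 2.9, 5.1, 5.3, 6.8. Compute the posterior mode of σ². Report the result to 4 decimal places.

σ̂²_MAP = 3.8500

Sum of squared deviations about the known mean: SS = (1.7−4)² + (1.5−4)² + (2.4−4)² + (2.9−4)² + (5.1−4)² + (5.3−4)² + (6.8−4)² = 26.05.
The Normal likelihood contributes (σ²)^(−n/2) exp(−SS/(2σ²)), so the posterior is Inverse-Gamma(α + n/2, β + SS/2) = Inverse-Gamma(5.5, 25.025).
The mode of Inverse-Gamma(a, b) is b/(a+1) = 25.025/6.5 ≈ 3.8500.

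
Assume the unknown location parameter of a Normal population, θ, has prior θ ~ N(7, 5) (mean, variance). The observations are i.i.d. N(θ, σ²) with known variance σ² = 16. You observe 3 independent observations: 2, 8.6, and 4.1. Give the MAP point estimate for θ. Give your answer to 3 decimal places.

n = 3; x̄ = (2 + 8.6 + 4.1)/3 = 14.7/3 = 4.9.
For a Normal prior and Normal likelihood with known variance, the posterior is Normal; its mode equals its mean, the precision-weighted average.
Prior precision 1/σ₀² = 1/5 = 0.2; data precision n/σ² = 3/16 = 0.1875.
θ̂ = (0.2·7 + 0.1875·4.9) / (0.2 + 0.1875) = 2.31875/0.3875 = 371/62 ≈ 5.984.

θ̂_MAP = 5.984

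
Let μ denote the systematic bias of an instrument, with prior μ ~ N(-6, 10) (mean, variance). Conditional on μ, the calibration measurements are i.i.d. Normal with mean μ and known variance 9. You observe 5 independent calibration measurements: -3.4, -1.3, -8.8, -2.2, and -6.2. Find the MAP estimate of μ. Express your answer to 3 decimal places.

n = 5; x̄ = ((-3.4) + (-1.3) + (-8.8) + (-2.2) + (-6.2))/5 = -21.9/5 = -4.38.
For a Normal prior and Normal likelihood with known variance, the posterior is Normal; its mode equals its mean, the precision-weighted average.
Prior precision 1/σ₀² = 1/10 = 0.1; data precision n/σ² = 5/9.
μ̂ = (0.1·(-6) + (5/9)·(-4.38)) / (0.1 + 5/9) = (-91/30)/(59/90) = -273/59 ≈ -4.627.

μ̂_MAP = -4.627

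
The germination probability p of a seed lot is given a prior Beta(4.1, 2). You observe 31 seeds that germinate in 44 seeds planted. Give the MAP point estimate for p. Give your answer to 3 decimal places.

Prior: Beta(4.1, 2).
Data: 31 successes in 44 trials. The binomial likelihood contributes p^31(1−p)^13, so the posterior is Beta(4.1+31, 2+13) = Beta(35.1, 15).
For Beta(a, b) with a, b > 1 the mode is (a−1)/(a+b−2) = 34.1/48.1 ≈ 0.709.

p̂_MAP = 0.709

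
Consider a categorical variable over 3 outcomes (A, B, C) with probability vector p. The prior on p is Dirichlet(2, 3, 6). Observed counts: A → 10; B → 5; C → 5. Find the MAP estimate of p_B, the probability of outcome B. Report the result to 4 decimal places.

MAP estimate of p_B = 0.2500

The posterior is Dirichlet(αᵢ + nᵢ) = Dirichlet(12, 8, 11).
For a Dirichlet(a₁,…,a_K) with all aᵢ > 1, the mode has j-th component (aⱼ − 1)/(Σaᵢ − K).
Here Σaᵢ = 31 and K = 3, so p_B = (8 − 1)/(31 − 3) = 7/28 ≈ 0.2500.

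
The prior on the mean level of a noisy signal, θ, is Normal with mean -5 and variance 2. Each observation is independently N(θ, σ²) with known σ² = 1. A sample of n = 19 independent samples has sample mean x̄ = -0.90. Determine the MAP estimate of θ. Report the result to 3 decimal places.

θ̂_MAP = -1.005

n = 19, x̄ = -0.90.
For a Normal prior and Normal likelihood with known variance, the posterior is Normal; its mode equals its mean, the precision-weighted average.
Prior precision 1/σ₀² = 1/2 = 0.5; data precision n/σ² = 19/1 = 19.
θ̂ = (0.5·(-5) + 19·(-0.9)) / (0.5 + 19) = (-19.6)/19.5 = -196/195 ≈ -1.005.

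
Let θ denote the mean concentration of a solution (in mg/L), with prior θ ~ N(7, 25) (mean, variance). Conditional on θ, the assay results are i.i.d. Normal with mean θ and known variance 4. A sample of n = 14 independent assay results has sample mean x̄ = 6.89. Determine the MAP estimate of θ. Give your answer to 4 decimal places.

n = 14, x̄ = 6.89.
For a Normal prior and Normal likelihood with known variance, the posterior is Normal; its mode equals its mean, the precision-weighted average.
Prior precision 1/σ₀² = 1/25 = 0.04; data precision n/σ² = 14/4 = 3.5.
θ̂ = (0.04·7 + 3.5·6.89) / (0.04 + 3.5) = 24.395/3.54 = 4879/708 ≈ 6.8912.

θ̂_MAP = 6.8912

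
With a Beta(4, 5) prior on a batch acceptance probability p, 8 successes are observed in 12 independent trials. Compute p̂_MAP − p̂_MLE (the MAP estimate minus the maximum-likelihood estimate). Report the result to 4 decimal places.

Posterior is Beta(12, 9); MAP = (12−1)/(21−2) = 11/19 ≈ 0.57895.
MLE ignores the prior: p̂_MLE = k/n = 8/12 ≈ 0.66667.
Difference = 11/19 − 8/12 = -5/57 ≈ -0.0877.

MAP − MLE = -0.0877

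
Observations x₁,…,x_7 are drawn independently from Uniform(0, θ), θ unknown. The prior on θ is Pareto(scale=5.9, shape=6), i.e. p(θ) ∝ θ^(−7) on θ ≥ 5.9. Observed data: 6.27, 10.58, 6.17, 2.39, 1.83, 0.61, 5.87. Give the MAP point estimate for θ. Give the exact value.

The Uniform(0, θ) likelihood is θ^(−n) for θ ≥ max(xᵢ), zero otherwise. Here max(xᵢ) = 10.58.
Posterior ∝ θ^(−7) · θ^(−7) = θ^(−14) on θ ≥ max(5.9, 10.58) = 10.58.
This density is strictly decreasing in θ, so the posterior mode lies at the lower boundary of the support.

θ̂_MAP = 10.58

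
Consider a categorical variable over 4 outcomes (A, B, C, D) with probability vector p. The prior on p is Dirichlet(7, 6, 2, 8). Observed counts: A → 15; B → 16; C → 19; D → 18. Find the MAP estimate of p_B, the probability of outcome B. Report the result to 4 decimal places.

MAP estimate of p_B = 0.2414

The posterior is Dirichlet(αᵢ + nᵢ) = Dirichlet(22, 22, 21, 26).
For a Dirichlet(a₁,…,a_K) with all aᵢ > 1, the mode has j-th component (aⱼ − 1)/(Σaᵢ − K).
Here Σaᵢ = 91 and K = 4, so p_B = (22 − 1)/(91 − 4) = 21/87 ≈ 0.2414.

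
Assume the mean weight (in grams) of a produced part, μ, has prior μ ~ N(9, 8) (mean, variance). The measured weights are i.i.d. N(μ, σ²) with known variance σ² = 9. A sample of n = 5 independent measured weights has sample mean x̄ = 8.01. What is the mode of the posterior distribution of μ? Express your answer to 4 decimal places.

μ̂_MAP = 8.1918

n = 5, x̄ = 8.01.
For a Normal prior and Normal likelihood with known variance, the posterior is Normal; its mode equals its mean, the precision-weighted average.
Prior precision 1/σ₀² = 1/8 = 0.125; data precision n/σ² = 5/9.
μ̂ = (0.125·9 + (5/9)·8.01) / (0.125 + 5/9) = 5.575/(49/72) = 2007/245 ≈ 8.1918.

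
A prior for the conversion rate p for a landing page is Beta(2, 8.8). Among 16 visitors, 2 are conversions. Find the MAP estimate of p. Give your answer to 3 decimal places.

p̂_MAP = 0.121

Prior: Beta(2, 8.8).
Data: 2 successes in 16 trials. The binomial likelihood contributes p^2(1−p)^14, so the posterior is Beta(2+2, 8.8+14) = Beta(4, 22.8).
For Beta(a, b) with a, b > 1 the mode is (a−1)/(a+b−2) = 3/24.8 ≈ 0.121.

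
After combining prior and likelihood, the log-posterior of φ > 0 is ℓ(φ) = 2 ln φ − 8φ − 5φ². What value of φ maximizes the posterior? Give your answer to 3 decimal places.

ℓ'(φ) = 2/φ − 8 − 10φ. Setting this to zero and multiplying by φ: 10φ² + 8φ − 2 = 0.
φ = (−8 + √(8² + 4·10·2)) / (2·10) = (−8 + √144) / 20 = (−8 + 12)/20 = 1/5.
ℓ''(φ) = −2/φ² − 10 < 0, confirming a maximum.

φ̂_MAP = 0.200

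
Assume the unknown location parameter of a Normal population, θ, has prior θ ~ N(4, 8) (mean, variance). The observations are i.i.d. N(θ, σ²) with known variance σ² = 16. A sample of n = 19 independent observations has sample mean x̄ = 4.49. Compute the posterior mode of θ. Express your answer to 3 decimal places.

θ̂_MAP = 4.443

n = 19, x̄ = 4.49.
For a Normal prior and Normal likelihood with known variance, the posterior is Normal; its mode equals its mean, the precision-weighted average.
Prior precision 1/σ₀² = 1/8 = 0.125; data precision n/σ² = 19/16 = 1.1875.
θ̂ = (0.125·4 + 1.1875·4.49) / (0.125 + 1.1875) = 5.831875/1.3125 = 1333/300 ≈ 4.443.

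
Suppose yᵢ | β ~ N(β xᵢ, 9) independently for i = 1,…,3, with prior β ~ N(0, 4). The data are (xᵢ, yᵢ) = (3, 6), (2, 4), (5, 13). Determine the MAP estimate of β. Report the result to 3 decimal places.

log p(β | y) = −Σ(yᵢ − βxᵢ)²/(2·9) − β²/(2·4) + const.
Setting the derivative to zero: Σxᵢ(yᵢ − βxᵢ)/9 − β/4 = 0, so β = Σxᵢyᵢ / (Σxᵢ² + σ²/τ²).
Σxᵢyᵢ = 3·6 + 2·4 + 5·13 = 91; Σxᵢ² = 38; σ²/τ² = 2.25.
β̂_MAP = 91 / (38 + 2.25) = 91/40.25 ≈ 2.261.

β̂_MAP = 2.261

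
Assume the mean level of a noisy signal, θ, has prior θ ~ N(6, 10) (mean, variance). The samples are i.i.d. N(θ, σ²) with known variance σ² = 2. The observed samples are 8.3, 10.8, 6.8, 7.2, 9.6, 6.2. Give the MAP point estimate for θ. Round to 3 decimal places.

n = 6; x̄ = (8.3 + 10.8 + 6.8 + 7.2 + 9.6 + 6.2)/6 = 48.9/6 = 8.15.
For a Normal prior and Normal likelihood with known variance, the posterior is Normal; its mode equals its mean, the precision-weighted average.
Prior precision 1/σ₀² = 1/10 = 0.1; data precision n/σ² = 6/2 = 3.
θ̂ = (0.1·6 + 3·8.15) / (0.1 + 3) = 25.05/3.1 = 501/62 ≈ 8.081.

θ̂_MAP = 8.081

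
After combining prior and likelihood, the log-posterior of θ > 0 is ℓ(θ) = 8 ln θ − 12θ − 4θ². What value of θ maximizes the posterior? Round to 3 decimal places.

θ̂_MAP = 0.500

ℓ'(θ) = 8/θ − 12 − 8θ. Setting this to zero and multiplying by θ: 8θ² + 12θ − 8 = 0.
θ = (−12 + √(12² + 4·8·8)) / (2·8) = (−12 + √400) / 16 = (−12 + 20)/16 = 1/2.
ℓ''(θ) = −8/θ² − 8 < 0, confirming a maximum.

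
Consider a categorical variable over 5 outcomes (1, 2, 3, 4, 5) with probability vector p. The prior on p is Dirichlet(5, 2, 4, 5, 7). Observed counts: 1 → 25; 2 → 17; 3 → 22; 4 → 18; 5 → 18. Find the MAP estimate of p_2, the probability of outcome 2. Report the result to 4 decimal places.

The posterior is Dirichlet(αᵢ + nᵢ) = Dirichlet(30, 19, 26, 23, 25).
For a Dirichlet(a₁,…,a_K) with all aᵢ > 1, the mode has j-th component (aⱼ − 1)/(Σaᵢ − K).
Here Σaᵢ = 123 and K = 5, so p_2 = (19 − 1)/(123 − 5) = 18/118 ≈ 0.1525.

MAP estimate: 0.1525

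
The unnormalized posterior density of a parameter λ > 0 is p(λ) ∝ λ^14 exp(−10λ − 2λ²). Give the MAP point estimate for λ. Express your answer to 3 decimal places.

ℓ'(λ) = 14/λ − 10 − 4λ. Setting this to zero and multiplying by λ: 4λ² + 10λ − 14 = 0.
λ = (−10 + √(10² + 4·4·14)) / (2·4) = (−10 + √324) / 8 = (−10 + 18)/8 = 1.
ℓ''(λ) = −14/λ² − 4 < 0, confirming a maximum.

λ̂_MAP = 1.000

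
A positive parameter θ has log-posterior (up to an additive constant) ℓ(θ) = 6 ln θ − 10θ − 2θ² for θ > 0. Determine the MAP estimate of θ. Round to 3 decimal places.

ℓ'(θ) = 6/θ − 10 − 4θ. Setting this to zero and multiplying by θ: 4θ² + 10θ − 6 = 0.
θ = (−10 + √(10² + 4·4·6)) / (2·4) = (−10 + √196) / 8 = (−10 + 14)/8 = 1/2.
ℓ''(θ) = −6/θ² − 4 < 0, confirming a maximum.

θ̂_MAP = 0.500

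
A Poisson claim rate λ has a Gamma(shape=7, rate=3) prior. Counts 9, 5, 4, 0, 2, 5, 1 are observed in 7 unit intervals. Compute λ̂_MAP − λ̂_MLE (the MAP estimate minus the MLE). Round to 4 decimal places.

Σxᵢ = 26. Posterior is Gamma(33, 10); MAP = (33−1)/10 = 32/10 ≈ 3.20000.
MLE = x̄ = 26/7 ≈ 3.71429.
Difference = 32/10 − 26/7 = -18/35 ≈ -0.5143.

MAP − MLE = -0.5143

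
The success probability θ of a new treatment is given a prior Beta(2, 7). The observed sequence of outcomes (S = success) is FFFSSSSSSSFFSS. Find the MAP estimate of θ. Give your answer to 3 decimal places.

θ̂_MAP = 0.476

Prior: Beta(2, 7).
Data: 9 successes in 14 trials (from the sequence). The binomial likelihood contributes θ^9(1−θ)^5, so the posterior is Beta(2+9, 7+5) = Beta(11, 12).
For Beta(a, b) with a, b > 1 the mode is (a−1)/(a+b−2) = 10/21 ≈ 0.476.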